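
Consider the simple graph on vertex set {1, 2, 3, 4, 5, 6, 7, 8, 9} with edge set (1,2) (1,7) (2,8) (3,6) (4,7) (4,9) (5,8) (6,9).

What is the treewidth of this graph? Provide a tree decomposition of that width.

Every bag has size at most 2, so the width is 2 − 1 = 1 and tw(G) ≤ 1. Any graph with an edge has treewidth ≥ 1, and G has the edge 5–8. The upper and lower bounds meet at 1, so that is the treewidth.

Treewidth 1.
Bags: B1 = {5, 8}  B2 = {2, 8}  B3 = {1, 2}  B4 = {1, 7}  B5 = {4, 7}  B6 = {4, 9}  B7 = {6, 9}  B8 = {3, 6}
Tree: B1–B2, B2–B3, B3–B4, B4–B5, B5–B6, B6–B7, B7–B8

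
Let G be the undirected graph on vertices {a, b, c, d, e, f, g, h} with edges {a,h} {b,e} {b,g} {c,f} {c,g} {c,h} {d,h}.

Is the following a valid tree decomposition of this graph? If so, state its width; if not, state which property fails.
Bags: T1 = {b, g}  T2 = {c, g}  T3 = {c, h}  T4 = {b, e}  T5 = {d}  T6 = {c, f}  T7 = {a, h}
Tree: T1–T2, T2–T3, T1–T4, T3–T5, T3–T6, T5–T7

A tree decomposition must satisfy three properties: every vertex lies in some bag; for every edge, both endpoints lie together in some bag; and for every vertex, the bags containing it form a connected subtree. Here edge (h,d) lies in no bag, so the decomposition is invalid.

No — edge (h,d) lies in no bag.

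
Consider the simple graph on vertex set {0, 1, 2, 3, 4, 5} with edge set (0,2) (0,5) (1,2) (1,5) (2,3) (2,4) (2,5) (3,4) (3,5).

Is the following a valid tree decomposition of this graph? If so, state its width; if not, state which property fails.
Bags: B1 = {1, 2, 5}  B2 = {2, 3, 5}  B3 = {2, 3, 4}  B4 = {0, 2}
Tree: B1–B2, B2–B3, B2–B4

A tree decomposition must satisfy three properties: every vertex lies in some bag; for every edge, both endpoints lie together in some bag; and for every vertex, the bags containing it form a connected subtree. Here edge (5,0) lies in no bag, so the decomposition is invalid.

No — edge (5,0) lies in no bag.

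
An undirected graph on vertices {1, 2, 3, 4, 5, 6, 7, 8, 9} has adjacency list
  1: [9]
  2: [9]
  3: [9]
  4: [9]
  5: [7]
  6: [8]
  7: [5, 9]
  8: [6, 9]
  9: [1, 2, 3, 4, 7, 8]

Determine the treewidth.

1

A width-1 tree decomposition is:
Bags: B1 = {2, 9}  B2 = {7, 9}  B3 = {1, 9}  B4 = {4, 9}  B5 = {5, 7}  B6 = {8, 9}  B7 = {3, 9}  B8 = {6, 8}
Tree: B1–B2, B1–B3, B1–B4, B2–B5, B4–B6, B1–B7, B6–B8
The largest bag has 2 vertices, giving width 1; this decomposition certifies tw(G) ≤ 1. G has an edge, so its treewidth is at least 1. The upper and lower bounds meet at 1, so that is the treewidth.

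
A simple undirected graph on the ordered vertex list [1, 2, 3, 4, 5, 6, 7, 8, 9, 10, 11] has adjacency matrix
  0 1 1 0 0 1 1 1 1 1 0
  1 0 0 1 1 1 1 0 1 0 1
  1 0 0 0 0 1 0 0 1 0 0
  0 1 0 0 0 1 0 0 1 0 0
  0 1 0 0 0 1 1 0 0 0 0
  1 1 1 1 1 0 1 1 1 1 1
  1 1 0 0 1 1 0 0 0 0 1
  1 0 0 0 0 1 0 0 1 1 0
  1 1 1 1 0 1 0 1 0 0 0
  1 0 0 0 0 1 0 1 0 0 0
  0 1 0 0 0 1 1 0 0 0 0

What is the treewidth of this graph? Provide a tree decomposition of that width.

Treewidth 3.
One such decomposition:
Bags: B1 = {1, 2, 6, 7}  B2 = {1, 2, 6, 9}  B3 = {1, 6, 8, 9}  B4 = {2, 5, 6, 7}  B5 = {2, 4, 6, 9}  B6 = {1, 3, 6, 9}  B7 = {2, 6, 7, 11}  B8 = {1, 6, 8, 10}
Tree: B1–B2, B2–B3, B1–B4, B2–B5, B2–B6, B1–B7, B3–B8

The largest bag has 4 vertices, giving width 3; this decomposition certifies tw(G) ≤ 3. For the lower bound, the 4 vertices {1, 6, 8, 9} are pairwise adjacent, and any tree decomposition puts a clique entirely inside one bag — forcing width ≥ 3. Therefore the treewidth is 3.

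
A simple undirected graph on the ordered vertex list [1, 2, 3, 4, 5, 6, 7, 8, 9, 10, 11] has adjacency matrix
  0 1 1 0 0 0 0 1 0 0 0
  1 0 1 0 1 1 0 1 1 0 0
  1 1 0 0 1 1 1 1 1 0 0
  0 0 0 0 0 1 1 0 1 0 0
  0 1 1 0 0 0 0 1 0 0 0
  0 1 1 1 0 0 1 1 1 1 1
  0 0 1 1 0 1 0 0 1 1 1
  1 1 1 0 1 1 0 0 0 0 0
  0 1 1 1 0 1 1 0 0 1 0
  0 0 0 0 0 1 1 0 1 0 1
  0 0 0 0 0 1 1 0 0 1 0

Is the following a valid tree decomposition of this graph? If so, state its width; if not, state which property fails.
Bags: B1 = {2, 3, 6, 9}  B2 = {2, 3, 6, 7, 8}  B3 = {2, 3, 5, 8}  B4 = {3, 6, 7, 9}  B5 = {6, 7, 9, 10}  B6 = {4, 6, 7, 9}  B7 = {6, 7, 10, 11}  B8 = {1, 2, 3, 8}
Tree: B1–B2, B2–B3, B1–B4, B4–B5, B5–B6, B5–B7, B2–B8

A tree decomposition must satisfy three properties: every vertex lies in some bag; for every edge, both endpoints lie together in some bag; and for every vertex, the bags containing it form a connected subtree. Here bags containing vertex 7 are not connected in the tree, so the decomposition is invalid.

No — bags containing vertex 7 are not connected in the tree.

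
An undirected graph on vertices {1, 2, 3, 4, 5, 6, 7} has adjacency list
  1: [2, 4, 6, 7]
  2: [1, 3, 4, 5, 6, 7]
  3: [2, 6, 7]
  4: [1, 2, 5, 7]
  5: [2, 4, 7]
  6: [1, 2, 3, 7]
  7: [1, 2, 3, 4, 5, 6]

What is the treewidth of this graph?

3

A width-3 tree decomposition is:
Bags: B1 = {1, 2, 6, 7}  B2 = {2, 3, 6, 7}  B3 = {1, 2, 4, 7}  B4 = {2, 4, 5, 7}
Tree: B1–B2, B1–B3, B3–B4
Every bag has size at most 4, so the width is 4 − 1 = 3 and tw(G) ≤ 3. For the lower bound, the 4 vertices {1, 2, 4, 7} are pairwise adjacent, and any tree decomposition puts a clique entirely inside one bag — forcing width ≥ 3. Combining the bounds, tw(G) = 3.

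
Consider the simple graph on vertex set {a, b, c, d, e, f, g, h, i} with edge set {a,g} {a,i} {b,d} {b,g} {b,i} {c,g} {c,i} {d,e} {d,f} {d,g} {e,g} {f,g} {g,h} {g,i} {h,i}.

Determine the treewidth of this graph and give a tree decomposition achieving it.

Treewidth 2.
One optimal decomposition is:
Bags: B1 = {b, d, g}  B2 = {b, g, i}  B3 = {c, g, i}  B4 = {a, g, i}  B5 = {d, e, g}  B6 = {d, f, g}  B7 = {g, h, i}
Tree: B1–B2, B2–B3, B2–B4, B1–B5, B1–B6, B3–B7

Every bag has size at most 3, so the width is 3 − 1 = 2 and tw(G) ≤ 2. For the lower bound, the 3 vertices {d, e, g} are pairwise adjacent, and any tree decomposition puts a clique entirely inside one bag — forcing width ≥ 2. The upper and lower bounds meet at 2, so that is the treewidth.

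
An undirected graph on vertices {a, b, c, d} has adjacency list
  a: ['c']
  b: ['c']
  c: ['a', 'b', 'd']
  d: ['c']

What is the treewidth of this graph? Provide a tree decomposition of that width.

Treewidth 1.
One such decomposition:
Bags: B1 = {c, d}  B2 = {a, c}  B3 = {b, c}
Tree: B1–B2, B1–B3

Each bag holds 2 vertices, so the decomposition has width 1, which upper-bounds the treewidth. Any graph with an edge has treewidth ≥ 1, and G has the edge c–d. Hence tw(G) = 1 exactly.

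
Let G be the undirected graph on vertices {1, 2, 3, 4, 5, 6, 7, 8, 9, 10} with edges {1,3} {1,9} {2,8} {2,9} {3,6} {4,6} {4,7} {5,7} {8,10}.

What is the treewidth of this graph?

1

A width-1 tree decomposition is:
Bags: B1 = {5, 7}  B2 = {4, 7}  B3 = {4, 6}  B4 = {3, 6}  B5 = {1, 3}  B6 = {1, 9}  B7 = {2, 9}  B8 = {2, 8}  B9 = {8, 10}
Tree: B1–B2, B2–B3, B3–B4, B4–B5, B5–B6, B6–B7, B7–B8, B8–B9
The largest bag has 2 vertices, giving width 1; this decomposition certifies tw(G) ≤ 1. Any graph with an edge has treewidth ≥ 1, and G has the edge 5–7. Combining the bounds, tw(G) = 1.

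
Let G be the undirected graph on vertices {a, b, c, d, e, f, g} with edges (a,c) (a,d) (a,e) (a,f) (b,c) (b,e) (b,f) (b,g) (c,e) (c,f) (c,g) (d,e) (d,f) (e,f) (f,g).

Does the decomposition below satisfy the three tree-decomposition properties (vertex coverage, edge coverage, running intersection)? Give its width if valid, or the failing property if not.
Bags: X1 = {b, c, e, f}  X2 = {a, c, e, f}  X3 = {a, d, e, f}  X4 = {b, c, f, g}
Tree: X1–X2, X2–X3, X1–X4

Yes; width 3.

Vertex coverage: the bags together contain {a, b, c, d, e, f, g}, the full vertex set. Edge coverage: each edge of G has both endpoints in at least one bag. Running intersection: for every vertex, the bags containing it form a connected subtree. All three properties hold, so this is a valid tree decomposition of width max|bag| − 1 = 3, and hence tw(G) ≤ 3.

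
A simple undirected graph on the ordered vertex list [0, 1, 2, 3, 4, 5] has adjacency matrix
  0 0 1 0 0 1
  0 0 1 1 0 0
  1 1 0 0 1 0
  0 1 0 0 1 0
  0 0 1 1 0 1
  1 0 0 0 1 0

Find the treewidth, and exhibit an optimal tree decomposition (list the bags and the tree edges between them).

Treewidth 2.
Bags: B1 = {0, 4, 5}  B2 = {0, 2, 4}  B3 = {2, 3, 4}  B4 = {1, 2, 3}
Tree: B1–B2, B2–B3, B3–B4

The largest bag has 3 vertices, giving width 2; this decomposition certifies tw(G) ≤ 2. The edges 5–0–2–4–5 form a cycle, so G is not a tree and its treewidth is at least 2. The upper and lower bounds meet at 2, so that is the treewidth.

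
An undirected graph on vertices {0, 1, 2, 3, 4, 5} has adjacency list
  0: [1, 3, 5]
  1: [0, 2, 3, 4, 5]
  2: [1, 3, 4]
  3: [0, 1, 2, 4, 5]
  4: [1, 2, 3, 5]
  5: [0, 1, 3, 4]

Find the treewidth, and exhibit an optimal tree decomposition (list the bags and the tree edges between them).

Each bag holds 4 vertices, so the decomposition has width 3, which upper-bounds the treewidth. On the other hand G contains the 4-clique {0, 1, 3, 5}. A clique must lie in a single bag of any decomposition, so no decomposition can have width below 3. Therefore the treewidth is 3.

Treewidth 3.
One optimal decomposition is:
Bags: B1 = {1, 3, 4, 5}  B2 = {0, 1, 3, 5}  B3 = {1, 2, 3, 4}
Tree: B1–B2, B1–B3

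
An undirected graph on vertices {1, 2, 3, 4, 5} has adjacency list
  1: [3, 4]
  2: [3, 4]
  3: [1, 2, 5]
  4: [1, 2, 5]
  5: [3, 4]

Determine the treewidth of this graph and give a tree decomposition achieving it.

Treewidth 2.
Bags: B1 = {2, 3, 4}  B2 = {1, 3, 4}  B3 = {3, 4, 5}
Tree: B1–B2, B2–B3

Every bag has size at most 3, so the width is 3 − 1 = 2 and tw(G) ≤ 2. The edges 4–2–3–1–4 form a cycle, so G is not a tree and its treewidth is at least 2. Hence tw(G) = 2 exactly.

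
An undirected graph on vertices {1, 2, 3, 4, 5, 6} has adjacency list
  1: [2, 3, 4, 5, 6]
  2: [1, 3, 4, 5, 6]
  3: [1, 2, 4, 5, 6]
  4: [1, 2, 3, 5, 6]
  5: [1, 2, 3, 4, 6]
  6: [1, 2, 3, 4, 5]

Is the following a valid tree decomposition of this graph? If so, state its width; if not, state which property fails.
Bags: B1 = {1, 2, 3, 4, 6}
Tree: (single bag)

A tree decomposition must satisfy three properties: every vertex lies in some bag; for every edge, both endpoints lie together in some bag; and for every vertex, the bags containing it form a connected subtree. Here vertex 5 appears in no bag, so the decomposition is invalid.

No — vertex 5 appears in no bag.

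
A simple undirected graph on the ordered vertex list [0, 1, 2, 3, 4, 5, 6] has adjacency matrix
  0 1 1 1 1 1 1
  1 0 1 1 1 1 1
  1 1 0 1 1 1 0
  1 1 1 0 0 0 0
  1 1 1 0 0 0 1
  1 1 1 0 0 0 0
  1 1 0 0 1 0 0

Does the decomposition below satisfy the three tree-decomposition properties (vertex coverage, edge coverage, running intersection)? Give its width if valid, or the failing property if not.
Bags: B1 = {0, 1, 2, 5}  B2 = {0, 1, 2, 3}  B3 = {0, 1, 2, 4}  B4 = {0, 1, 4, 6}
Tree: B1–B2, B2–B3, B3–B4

Yes; width 3.

Checking the three conditions: (i) the bags cover all of {0, 1, 2, 3, 4, 5, 6}; (ii) for each edge, some bag contains both endpoints; (iii) the bags containing any fixed vertex form a subtree. All hold, so the decomposition is valid with width 4 − 1 = 3.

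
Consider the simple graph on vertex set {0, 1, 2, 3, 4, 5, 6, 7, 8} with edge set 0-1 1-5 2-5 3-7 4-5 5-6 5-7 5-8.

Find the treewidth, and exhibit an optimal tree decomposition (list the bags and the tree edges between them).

Every bag has size at most 2, so the width is 2 − 1 = 1 and tw(G) ≤ 1. Any graph with an edge has treewidth ≥ 1, and G has the edge 4–5. Combining the bounds, tw(G) = 1.

Treewidth 1.
One optimal decomposition is:
Bags: B1 = {4, 5}  B2 = {5, 6}  B3 = {5, 7}  B4 = {5, 8}  B5 = {3, 7}  B6 = {1, 5}  B7 = {2, 5}  B8 = {0, 1}
Tree: B1–B2, B1–B3, B3–B4, B3–B5, B3–B6, B4–B7, B6–B8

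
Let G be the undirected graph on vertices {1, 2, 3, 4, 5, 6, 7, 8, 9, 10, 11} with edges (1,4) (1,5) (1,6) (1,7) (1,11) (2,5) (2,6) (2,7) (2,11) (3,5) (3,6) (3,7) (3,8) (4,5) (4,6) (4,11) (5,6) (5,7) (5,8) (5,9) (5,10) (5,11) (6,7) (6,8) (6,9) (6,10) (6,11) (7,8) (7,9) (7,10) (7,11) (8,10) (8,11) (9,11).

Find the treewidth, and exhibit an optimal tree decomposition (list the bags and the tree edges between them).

Each bag holds 5 vertices, so the decomposition has width 4, which upper-bounds the treewidth. Conversely, {1, 4, 5, 6, 11} is a clique of size 5, and the vertices of any clique must share a bag in every tree decomposition; so some bag has ≥ 5 vertices and tw(G) ≥ 4. Therefore the treewidth is 4.

Treewidth 4.
One such decomposition:
Bags: B1 = {2, 5, 6, 7, 11}  B2 = {5, 6, 7, 8, 11}  B3 = {3, 5, 6, 7, 8}  B4 = {1, 5, 6, 7, 11}  B5 = {1, 4, 5, 6, 11}  B6 = {5, 6, 7, 8, 10}  B7 = {5, 6, 7, 9, 11}
Tree: B1–B2, B2–B3, B1–B4, B4–B5, B2–B6, B4–B7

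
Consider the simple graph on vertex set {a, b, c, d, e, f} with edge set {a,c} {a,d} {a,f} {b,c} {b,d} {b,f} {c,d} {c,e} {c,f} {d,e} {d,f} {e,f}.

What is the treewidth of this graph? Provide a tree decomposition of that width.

Treewidth 3.
Bags: B1 = {a, c, d, f}  B2 = {b, c, d, f}  B3 = {c, d, e, f}
Tree: B1–B2, B2–B3

Each bag holds 4 vertices, so the decomposition has width 3, which upper-bounds the treewidth. On the other hand G contains the 4-clique {c, d, e, f}. A clique must lie in a single bag of any decomposition, so no decomposition can have width below 3. Hence tw(G) = 3 exactly.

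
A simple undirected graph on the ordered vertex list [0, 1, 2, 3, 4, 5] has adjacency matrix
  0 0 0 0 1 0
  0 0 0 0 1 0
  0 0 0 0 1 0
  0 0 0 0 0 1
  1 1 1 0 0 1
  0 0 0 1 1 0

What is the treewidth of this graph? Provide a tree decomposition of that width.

Every bag has size at most 2, so the width is 2 − 1 = 1 and tw(G) ≤ 1. G has an edge, so its treewidth is at least 1. Therefore the treewidth is 1.

Treewidth 1.
Bags: B1 = {2, 4}  B2 = {4, 5}  B3 = {1, 4}  B4 = {0, 4}  B5 = {3, 5}
Tree: B1–B2, B1–B3, B1–B4, B2–B5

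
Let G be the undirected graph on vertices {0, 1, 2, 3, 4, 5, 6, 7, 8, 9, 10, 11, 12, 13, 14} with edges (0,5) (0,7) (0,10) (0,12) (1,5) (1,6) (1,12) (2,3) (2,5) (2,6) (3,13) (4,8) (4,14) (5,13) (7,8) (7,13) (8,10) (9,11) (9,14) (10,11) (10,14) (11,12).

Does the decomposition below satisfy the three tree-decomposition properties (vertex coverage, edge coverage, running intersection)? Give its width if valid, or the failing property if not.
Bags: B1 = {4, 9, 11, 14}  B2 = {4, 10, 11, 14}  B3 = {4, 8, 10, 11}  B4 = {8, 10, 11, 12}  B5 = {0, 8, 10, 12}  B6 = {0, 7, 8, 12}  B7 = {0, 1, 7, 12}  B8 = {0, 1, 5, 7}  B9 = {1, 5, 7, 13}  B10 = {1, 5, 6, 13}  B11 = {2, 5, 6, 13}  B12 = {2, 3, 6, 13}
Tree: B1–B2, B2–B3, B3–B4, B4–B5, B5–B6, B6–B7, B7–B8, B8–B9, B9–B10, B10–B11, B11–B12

Yes; width 3.

Every vertex of G appears in some bag (union = {0, 1, 2, 3, 4, 5, 6, 7, 8, 9, 10, 11, 12, 13, 14}); every edge is covered by a bag; and for each vertex v the set of bags containing v is connected in the bag tree. The decomposition is therefore valid. The largest bag has 4 vertices, so the width is 3.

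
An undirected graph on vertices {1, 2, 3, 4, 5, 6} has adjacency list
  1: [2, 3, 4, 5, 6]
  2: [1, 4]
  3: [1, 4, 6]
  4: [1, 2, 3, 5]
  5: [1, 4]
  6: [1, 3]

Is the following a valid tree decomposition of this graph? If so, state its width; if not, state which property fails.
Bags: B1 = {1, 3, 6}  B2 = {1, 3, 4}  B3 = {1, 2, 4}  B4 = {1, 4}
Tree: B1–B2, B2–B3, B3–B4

A tree decomposition must satisfy three properties: every vertex lies in some bag; for every edge, both endpoints lie together in some bag; and for every vertex, the bags containing it form a connected subtree. Here vertex 5 appears in no bag, so the decomposition is invalid.

No — vertex 5 appears in no bag.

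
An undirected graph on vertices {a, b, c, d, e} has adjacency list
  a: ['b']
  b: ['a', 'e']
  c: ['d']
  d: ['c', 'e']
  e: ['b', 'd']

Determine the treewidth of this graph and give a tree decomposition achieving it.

Each bag holds 2 vertices, so the decomposition has width 1, which upper-bounds the treewidth. Since G has at least one edge (e.g. c–d), it is not an edgeless graph, so tw(G) ≥ 1. Hence tw(G) = 1 exactly.

Treewidth 1.
One such decomposition:
Bags: B1 = {c, d}  B2 = {d, e}  B3 = {b, e}  B4 = {a, b}
Tree: B1–B2, B2–B3, B3–B4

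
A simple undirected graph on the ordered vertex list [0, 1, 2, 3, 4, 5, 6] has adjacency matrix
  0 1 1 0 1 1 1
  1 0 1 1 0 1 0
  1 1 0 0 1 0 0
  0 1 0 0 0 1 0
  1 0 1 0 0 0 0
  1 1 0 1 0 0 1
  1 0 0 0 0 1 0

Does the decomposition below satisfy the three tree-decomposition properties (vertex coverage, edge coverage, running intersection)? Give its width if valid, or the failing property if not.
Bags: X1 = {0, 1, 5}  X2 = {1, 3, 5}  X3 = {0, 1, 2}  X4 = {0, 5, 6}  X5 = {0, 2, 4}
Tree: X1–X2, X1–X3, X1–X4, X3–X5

Vertex coverage: the bags together contain {0, 1, 2, 3, 4, 5, 6}, the full vertex set. Edge coverage: each edge of G has both endpoints in at least one bag. Running intersection: for every vertex, the bags containing it form a connected subtree. All three properties hold, so this is a valid tree decomposition of width max|bag| − 1 = 2, and hence tw(G) ≤ 2.

Yes; width 2.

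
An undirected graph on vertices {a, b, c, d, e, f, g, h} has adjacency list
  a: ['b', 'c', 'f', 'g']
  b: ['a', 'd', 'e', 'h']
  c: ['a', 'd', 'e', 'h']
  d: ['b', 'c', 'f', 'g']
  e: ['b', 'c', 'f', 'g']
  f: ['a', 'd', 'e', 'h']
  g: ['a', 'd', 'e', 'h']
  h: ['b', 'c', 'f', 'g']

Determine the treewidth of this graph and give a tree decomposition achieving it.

Every bag has size at most 5, so the width is 5 − 1 = 4 and tw(G) ≤ 4. For the lower bound: the 5 vertex sets {f,h}, {c,e}, {b,d}, {g}, {a} are disjoint, each induces a connected subgraph, and every pair is joined by at least one edge of G. Contracting each set to a single vertex therefore yields K_{5} as a minor, and since treewidth is minor-monotone, tw(G) ≥ tw(K_{5}) = 4. The upper and lower bounds meet at 4, so that is the treewidth.

Treewidth 4.
Bags: B1 = {b, c, f, g, h}  B2 = {b, c, e, f, g}  B3 = {b, c, d, f, g}  B4 = {a, b, c, f, g}
Tree: B1–B2, B2–B3, B3–B4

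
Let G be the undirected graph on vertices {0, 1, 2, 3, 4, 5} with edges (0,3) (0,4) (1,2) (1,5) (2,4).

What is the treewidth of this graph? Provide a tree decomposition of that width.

The largest bag has 2 vertices, giving width 1; this decomposition certifies tw(G) ≤ 1. Any graph with an edge has treewidth ≥ 1, and G has the edge 3–0. The upper and lower bounds meet at 1, so that is the treewidth.

Treewidth 1.
One such decomposition:
Bags: B1 = {0, 3}  B2 = {0, 4}  B3 = {2, 4}  B4 = {1, 2}  B5 = {1, 5}
Tree: B1–B2, B2–B3, B3–B4, B4–B5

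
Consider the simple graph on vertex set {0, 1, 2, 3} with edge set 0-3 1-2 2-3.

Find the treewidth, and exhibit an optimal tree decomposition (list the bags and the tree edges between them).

Treewidth 1.
One optimal decomposition is:
Bags: B1 = {2, 3}  B2 = {1, 2}  B3 = {0, 3}
Tree: B1–B2, B1–B3

The largest bag has 2 vertices, giving width 1; this decomposition certifies tw(G) ≤ 1. Any graph with an edge has treewidth ≥ 1, and G has the edge 2–3. The upper and lower bounds meet at 1, so that is the treewidth.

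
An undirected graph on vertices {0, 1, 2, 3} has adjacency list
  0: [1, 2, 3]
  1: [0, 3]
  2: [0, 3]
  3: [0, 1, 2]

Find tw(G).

2

A width-2 tree decomposition is:
Bags: B1 = {0, 1, 3}  B2 = {0, 2, 3}
Tree: B1–B2
Every bag has size at most 3, so the width is 3 − 1 = 2 and tw(G) ≤ 2. On the other hand G contains the 3-clique {0, 1, 3}. A clique must lie in a single bag of any decomposition, so no decomposition can have width below 2. Hence tw(G) = 2 exactly.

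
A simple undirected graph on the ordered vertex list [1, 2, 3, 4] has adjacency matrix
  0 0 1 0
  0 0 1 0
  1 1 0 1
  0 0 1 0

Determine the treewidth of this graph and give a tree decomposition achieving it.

Treewidth 1.
Bags: B1 = {3, 4}  B2 = {2, 3}  B3 = {1, 3}
Tree: B1–B2, B2–B3

The largest bag has 2 vertices, giving width 1; this decomposition certifies tw(G) ≤ 1. Any graph with an edge has treewidth ≥ 1, and G has the edge 3–4. The upper and lower bounds meet at 1, so that is the treewidth.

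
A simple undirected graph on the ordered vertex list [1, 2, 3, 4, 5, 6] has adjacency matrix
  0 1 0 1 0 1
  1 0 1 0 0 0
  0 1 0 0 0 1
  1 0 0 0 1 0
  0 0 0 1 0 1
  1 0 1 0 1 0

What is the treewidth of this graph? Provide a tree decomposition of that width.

Treewidth 2.
Bags: B1 = {4, 5, 6}  B2 = {1, 4, 6}  B3 = {1, 3, 6}  B4 = {1, 2, 3}
Tree: B1–B2, B2–B3, B3–B4

Every bag has size at most 3, so the width is 3 − 1 = 2 and tw(G) ≤ 2. The edges 5–4–1–6–5 form a cycle, so G is not a tree and its treewidth is at least 2. Therefore the treewidth is 2.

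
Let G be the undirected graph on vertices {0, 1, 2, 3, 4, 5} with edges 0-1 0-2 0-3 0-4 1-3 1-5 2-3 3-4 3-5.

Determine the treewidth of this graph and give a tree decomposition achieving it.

Each bag holds 3 vertices, so the decomposition has width 2, which upper-bounds the treewidth. On the other hand G contains the 3-clique {0, 1, 3}. A clique must lie in a single bag of any decomposition, so no decomposition can have width below 2. Therefore the treewidth is 2.

Treewidth 2.
One such decomposition:
Bags: B1 = {0, 3, 4}  B2 = {0, 1, 3}  B3 = {1, 3, 5}  B4 = {0, 2, 3}
Tree: B1–B2, B2–B3, B2–B4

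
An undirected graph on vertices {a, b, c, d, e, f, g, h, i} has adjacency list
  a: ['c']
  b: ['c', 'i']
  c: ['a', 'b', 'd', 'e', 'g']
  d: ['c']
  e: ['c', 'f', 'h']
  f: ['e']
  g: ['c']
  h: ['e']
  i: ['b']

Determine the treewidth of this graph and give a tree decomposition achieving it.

The largest bag has 2 vertices, giving width 1; this decomposition certifies tw(G) ≤ 1. Since G has at least one edge (e.g. c–e), it is not an edgeless graph, so tw(G) ≥ 1. The upper and lower bounds meet at 1, so that is the treewidth.

Treewidth 1.
Bags: B1 = {c, e}  B2 = {e, h}  B3 = {b, c}  B4 = {a, c}  B5 = {b, i}  B6 = {c, d}  B7 = {e, f}  B8 = {c, g}
Tree: B1–B2, B1–B3, B1–B4, B3–B5, B1–B6, B2–B7, B3–B8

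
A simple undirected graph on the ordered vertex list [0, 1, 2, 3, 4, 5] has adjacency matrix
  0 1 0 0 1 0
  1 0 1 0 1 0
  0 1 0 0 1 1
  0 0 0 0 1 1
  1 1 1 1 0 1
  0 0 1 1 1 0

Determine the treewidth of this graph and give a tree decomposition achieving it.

Treewidth 2.
One such decomposition:
Bags: B1 = {1, 2, 4}  B2 = {2, 4, 5}  B3 = {0, 1, 4}  B4 = {3, 4, 5}
Tree: B1–B2, B1–B3, B2–B4

Every bag has size at most 3, so the width is 3 − 1 = 2 and tw(G) ≤ 2. Conversely, {0, 1, 4} is a clique of size 3, and the vertices of any clique must share a bag in every tree decomposition; so some bag has ≥ 3 vertices and tw(G) ≥ 2. The upper and lower bounds meet at 2, so that is the treewidth.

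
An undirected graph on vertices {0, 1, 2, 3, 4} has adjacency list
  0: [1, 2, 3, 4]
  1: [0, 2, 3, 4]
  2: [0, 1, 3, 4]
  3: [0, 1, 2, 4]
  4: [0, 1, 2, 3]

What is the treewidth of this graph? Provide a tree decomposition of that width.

Treewidth 4.
One such decomposition:
Bags: B1 = {0, 1, 2, 3, 4}
Tree: (single bag)

A single bag containing all 5 vertices is trivially a valid decomposition of width 4. On the other hand G contains the 5-clique {0, 1, 2, 3, 4}. A clique must lie in a single bag of any decomposition, so no decomposition can have width below 4. Hence tw(G) = 4 exactly.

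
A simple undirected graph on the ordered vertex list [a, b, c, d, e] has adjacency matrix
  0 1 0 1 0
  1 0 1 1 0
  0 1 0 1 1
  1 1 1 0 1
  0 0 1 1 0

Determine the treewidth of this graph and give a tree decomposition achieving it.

Treewidth 2.
One optimal decomposition is:
Bags: B1 = {b, c, d}  B2 = {a, b, d}  B3 = {c, d, e}
Tree: B1–B2, B1–B3

Each bag holds 3 vertices, so the decomposition has width 2, which upper-bounds the treewidth. On the other hand G contains the 3-clique {c, d, e}. A clique must lie in a single bag of any decomposition, so no decomposition can have width below 2. Therefore the treewidth is 2.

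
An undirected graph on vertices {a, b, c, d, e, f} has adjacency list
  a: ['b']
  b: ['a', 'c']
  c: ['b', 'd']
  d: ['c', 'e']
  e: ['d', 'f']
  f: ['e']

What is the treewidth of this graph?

1

A width-1 tree decomposition is:
Bags: B1 = {a, b}  B2 = {b, c}  B3 = {c, d}  B4 = {d, e}  B5 = {e, f}
Tree: B1–B2, B2–B3, B3–B4, B4–B5
Every bag has size at most 2, so the width is 2 − 1 = 1 and tw(G) ≤ 1. Since G has at least one edge (e.g. a–b), it is not an edgeless graph, so tw(G) ≥ 1. Combining the bounds, tw(G) = 1.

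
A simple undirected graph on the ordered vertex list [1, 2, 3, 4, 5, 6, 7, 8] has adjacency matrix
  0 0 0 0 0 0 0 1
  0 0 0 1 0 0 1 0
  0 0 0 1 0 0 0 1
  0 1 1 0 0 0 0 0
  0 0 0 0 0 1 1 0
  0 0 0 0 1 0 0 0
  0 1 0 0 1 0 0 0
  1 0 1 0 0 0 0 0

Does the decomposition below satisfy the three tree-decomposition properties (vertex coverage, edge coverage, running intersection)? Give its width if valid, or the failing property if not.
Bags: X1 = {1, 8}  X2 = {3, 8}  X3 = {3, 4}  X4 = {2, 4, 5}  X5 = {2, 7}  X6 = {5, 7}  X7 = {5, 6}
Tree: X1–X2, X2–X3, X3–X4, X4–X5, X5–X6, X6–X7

No — bags containing vertex 5 are not connected in the tree.

A tree decomposition must satisfy three properties: every vertex lies in some bag; for every edge, both endpoints lie together in some bag; and for every vertex, the bags containing it form a connected subtree. Here bags containing vertex 5 are not connected in the tree, so the decomposition is invalid.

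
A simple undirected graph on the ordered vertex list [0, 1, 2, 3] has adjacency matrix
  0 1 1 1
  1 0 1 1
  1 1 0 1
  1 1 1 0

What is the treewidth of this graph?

3

A width-3 tree decomposition is:
Bags: B1 = {0, 1, 2, 3}
Tree: (single bag)
A single bag containing all 4 vertices is trivially a valid decomposition of width 3. On the other hand G contains the 4-clique {0, 1, 2, 3}. A clique must lie in a single bag of any decomposition, so no decomposition can have width below 3. Combining the bounds, tw(G) = 3.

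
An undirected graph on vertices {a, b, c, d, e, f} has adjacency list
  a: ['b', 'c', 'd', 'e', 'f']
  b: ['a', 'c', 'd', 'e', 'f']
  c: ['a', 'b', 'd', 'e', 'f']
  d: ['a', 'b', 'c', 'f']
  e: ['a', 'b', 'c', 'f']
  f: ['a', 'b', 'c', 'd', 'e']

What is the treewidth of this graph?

A width-4 tree decomposition is:
Bags: B1 = {a, b, c, e, f}  B2 = {a, b, c, d, f}
Tree: B1–B2
Every bag has size at most 5, so the width is 5 − 1 = 4 and tw(G) ≤ 4. Conversely, {a, b, c, d, f} is a clique of size 5, and the vertices of any clique must share a bag in every tree decomposition; so some bag has ≥ 5 vertices and tw(G) ≥ 4. Hence tw(G) = 4 exactly.

4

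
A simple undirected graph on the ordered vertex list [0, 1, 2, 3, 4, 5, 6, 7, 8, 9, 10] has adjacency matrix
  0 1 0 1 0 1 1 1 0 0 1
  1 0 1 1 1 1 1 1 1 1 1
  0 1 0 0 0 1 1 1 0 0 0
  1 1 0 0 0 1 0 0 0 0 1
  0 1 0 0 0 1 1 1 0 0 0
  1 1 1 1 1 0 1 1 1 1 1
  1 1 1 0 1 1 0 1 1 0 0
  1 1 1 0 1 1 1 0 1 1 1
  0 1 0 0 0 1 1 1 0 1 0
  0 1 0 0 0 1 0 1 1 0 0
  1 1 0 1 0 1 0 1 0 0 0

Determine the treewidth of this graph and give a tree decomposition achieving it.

Every bag has size at most 5, so the width is 5 − 1 = 4 and tw(G) ≤ 4. For the lower bound, the 5 vertices {0, 1, 3, 5, 10} are pairwise adjacent, and any tree decomposition puts a clique entirely inside one bag — forcing width ≥ 4. The upper and lower bounds meet at 4, so that is the treewidth.

Treewidth 4.
One optimal decomposition is:
Bags: B1 = {0, 1, 5, 6, 7}  B2 = {0, 1, 5, 7, 10}  B3 = {1, 5, 6, 7, 8}  B4 = {1, 4, 5, 6, 7}  B5 = {1, 2, 5, 6, 7}  B6 = {0, 1, 3, 5, 10}  B7 = {1, 5, 7, 8, 9}
Tree: B1–B2, B1–B3, B1–B4, B3–B5, B2–B6, B3–B7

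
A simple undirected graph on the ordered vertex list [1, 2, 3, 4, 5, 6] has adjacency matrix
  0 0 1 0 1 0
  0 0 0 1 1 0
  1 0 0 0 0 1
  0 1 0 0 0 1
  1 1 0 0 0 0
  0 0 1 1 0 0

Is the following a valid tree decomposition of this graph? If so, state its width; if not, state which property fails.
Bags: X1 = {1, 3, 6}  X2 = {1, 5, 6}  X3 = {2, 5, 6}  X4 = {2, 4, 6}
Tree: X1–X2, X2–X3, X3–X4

Yes; width 2.

Checking the three conditions: (i) the bags cover all of {1, 2, 3, 4, 5, 6}; (ii) for each edge, some bag contains both endpoints; (iii) the bags containing any fixed vertex form a subtree. All hold, so the decomposition is valid with width 3 − 1 = 2.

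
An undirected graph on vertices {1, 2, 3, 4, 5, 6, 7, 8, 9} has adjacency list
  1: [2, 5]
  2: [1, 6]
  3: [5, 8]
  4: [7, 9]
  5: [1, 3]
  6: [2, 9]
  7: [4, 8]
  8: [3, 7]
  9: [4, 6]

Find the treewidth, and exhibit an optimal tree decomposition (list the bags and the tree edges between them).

Each bag holds 3 vertices, so the decomposition has width 2, which upper-bounds the treewidth. Since 3–5–1–2–6–9–4–7–8–3 is a cycle in G, G is not acyclic. Forests are exactly the graphs of treewidth ≤ 1, so tw(G) ≥ 2. Hence tw(G) = 2 exactly.

Treewidth 2.
One optimal decomposition is:
Bags: B1 = {1, 3, 5}  B2 = {1, 2, 3}  B3 = {2, 3, 6}  B4 = {3, 6, 9}  B5 = {3, 4, 9}  B6 = {3, 4, 7}  B7 = {3, 7, 8}
Tree: B1–B2, B2–B3, B3–B4, B4–B5, B5–B6, B6–B7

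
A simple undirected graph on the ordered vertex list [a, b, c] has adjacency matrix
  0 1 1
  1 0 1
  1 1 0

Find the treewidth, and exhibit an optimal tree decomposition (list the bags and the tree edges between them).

With just one bag of size 3, the width is 3 − 1 = 2, so tw(G) ≤ 2. Conversely, {a, b, c} is a clique of size 3, and the vertices of any clique must share a bag in every tree decomposition; so some bag has ≥ 3 vertices and tw(G) ≥ 2. Therefore the treewidth is 2.

Treewidth 2.
One optimal decomposition is:
Bags: B1 = {a, b, c}
Tree: (single bag)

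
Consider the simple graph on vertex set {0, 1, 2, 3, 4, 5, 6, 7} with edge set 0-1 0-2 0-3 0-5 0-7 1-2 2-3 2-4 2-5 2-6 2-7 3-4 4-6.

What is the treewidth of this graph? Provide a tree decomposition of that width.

Treewidth 2.
One optimal decomposition is:
Bags: B1 = {2, 3, 4}  B2 = {2, 4, 6}  B3 = {0, 2, 3}  B4 = {0, 2, 7}  B5 = {0, 2, 5}  B6 = {0, 1, 2}
Tree: B1–B2, B1–B3, B3–B4, B3–B5, B3–B6

Every bag has size at most 3, so the width is 3 − 1 = 2 and tw(G) ≤ 2. Conversely, {0, 1, 2} is a clique of size 3, and the vertices of any clique must share a bag in every tree decomposition; so some bag has ≥ 3 vertices and tw(G) ≥ 2. Therefore the treewidth is 2.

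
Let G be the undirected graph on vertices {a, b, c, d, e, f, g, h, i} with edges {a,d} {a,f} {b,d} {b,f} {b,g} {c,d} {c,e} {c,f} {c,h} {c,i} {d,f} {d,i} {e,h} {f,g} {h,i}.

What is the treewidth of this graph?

2

A width-2 tree decomposition is:
Bags: B1 = {c, d, i}  B2 = {c, h, i}  B3 = {c, d, f}  B4 = {b, d, f}  B5 = {c, e, h}  B6 = {a, d, f}  B7 = {b, f, g}
Tree: B1–B2, B1–B3, B3–B4, B2–B5, B3–B6, B4–B7
The largest bag has 3 vertices, giving width 2; this decomposition certifies tw(G) ≤ 2. Conversely, {c, d, f} is a clique of size 3, and the vertices of any clique must share a bag in every tree decomposition; so some bag has ≥ 3 vertices and tw(G) ≥ 2. Combining the bounds, tw(G) = 2.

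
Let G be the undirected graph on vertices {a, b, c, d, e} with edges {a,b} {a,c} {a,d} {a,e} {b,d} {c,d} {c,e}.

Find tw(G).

A width-2 tree decomposition is:
Bags: B1 = {a, b, d}  B2 = {a, c, d}  B3 = {a, c, e}
Tree: B1–B2, B2–B3
Each bag holds 3 vertices, so the decomposition has width 2, which upper-bounds the treewidth. Conversely, {a, c, d} is a clique of size 3, and the vertices of any clique must share a bag in every tree decomposition; so some bag has ≥ 3 vertices and tw(G) ≥ 2. Hence tw(G) = 2 exactly.

2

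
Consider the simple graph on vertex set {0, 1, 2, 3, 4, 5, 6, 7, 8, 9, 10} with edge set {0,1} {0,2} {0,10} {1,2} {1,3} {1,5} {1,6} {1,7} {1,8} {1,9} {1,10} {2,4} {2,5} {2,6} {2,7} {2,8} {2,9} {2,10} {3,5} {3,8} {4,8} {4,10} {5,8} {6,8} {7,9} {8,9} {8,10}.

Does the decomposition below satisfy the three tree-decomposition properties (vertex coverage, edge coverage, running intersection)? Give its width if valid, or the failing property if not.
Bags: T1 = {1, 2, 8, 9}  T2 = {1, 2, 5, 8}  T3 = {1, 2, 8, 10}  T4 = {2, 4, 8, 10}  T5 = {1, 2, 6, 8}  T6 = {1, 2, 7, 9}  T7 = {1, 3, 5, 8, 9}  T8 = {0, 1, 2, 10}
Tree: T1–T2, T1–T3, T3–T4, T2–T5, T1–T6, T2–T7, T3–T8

No — bags containing vertex 9 are not connected in the tree.

A tree decomposition must satisfy three properties: every vertex lies in some bag; for every edge, both endpoints lie together in some bag; and for every vertex, the bags containing it form a connected subtree. Here bags containing vertex 9 are not connected in the tree, so the decomposition is invalid.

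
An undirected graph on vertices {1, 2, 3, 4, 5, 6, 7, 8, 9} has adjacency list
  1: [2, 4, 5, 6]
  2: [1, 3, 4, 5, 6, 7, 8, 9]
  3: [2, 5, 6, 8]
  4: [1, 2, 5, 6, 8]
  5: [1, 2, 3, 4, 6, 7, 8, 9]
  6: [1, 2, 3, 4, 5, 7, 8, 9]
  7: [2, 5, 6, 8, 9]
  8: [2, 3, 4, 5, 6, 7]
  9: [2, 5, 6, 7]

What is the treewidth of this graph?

A width-4 tree decomposition is:
Bags: B1 = {1, 2, 4, 5, 6}  B2 = {2, 4, 5, 6, 8}  B3 = {2, 3, 5, 6, 8}  B4 = {2, 5, 6, 7, 8}  B5 = {2, 5, 6, 7, 9}
Tree: B1–B2, B2–B3, B2–B4, B4–B5
Every bag has size at most 5, so the width is 5 − 1 = 4 and tw(G) ≤ 4. On the other hand G contains the 5-clique {2, 3, 5, 6, 8}. A clique must lie in a single bag of any decomposition, so no decomposition can have width below 4. Therefore the treewidth is 4.

4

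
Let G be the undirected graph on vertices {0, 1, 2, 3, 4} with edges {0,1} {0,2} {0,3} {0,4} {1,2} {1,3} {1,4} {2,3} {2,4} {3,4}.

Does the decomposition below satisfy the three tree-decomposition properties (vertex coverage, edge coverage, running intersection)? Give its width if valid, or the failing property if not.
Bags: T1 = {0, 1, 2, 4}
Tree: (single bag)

A tree decomposition must satisfy three properties: every vertex lies in some bag; for every edge, both endpoints lie together in some bag; and for every vertex, the bags containing it form a connected subtree. Here vertex 3 appears in no bag, so the decomposition is invalid.

No — vertex 3 appears in no bag.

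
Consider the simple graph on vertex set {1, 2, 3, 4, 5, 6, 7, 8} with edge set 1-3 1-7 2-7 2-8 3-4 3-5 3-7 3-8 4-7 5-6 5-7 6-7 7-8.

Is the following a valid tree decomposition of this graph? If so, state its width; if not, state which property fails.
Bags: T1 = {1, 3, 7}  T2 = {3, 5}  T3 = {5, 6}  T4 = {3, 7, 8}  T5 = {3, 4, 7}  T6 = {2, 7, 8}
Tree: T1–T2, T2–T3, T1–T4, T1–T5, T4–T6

A tree decomposition must satisfy three properties: every vertex lies in some bag; for every edge, both endpoints lie together in some bag; and for every vertex, the bags containing it form a connected subtree. Here edge (7,5) lies in no bag, so the decomposition is invalid.

No — edge (7,5) lies in no bag.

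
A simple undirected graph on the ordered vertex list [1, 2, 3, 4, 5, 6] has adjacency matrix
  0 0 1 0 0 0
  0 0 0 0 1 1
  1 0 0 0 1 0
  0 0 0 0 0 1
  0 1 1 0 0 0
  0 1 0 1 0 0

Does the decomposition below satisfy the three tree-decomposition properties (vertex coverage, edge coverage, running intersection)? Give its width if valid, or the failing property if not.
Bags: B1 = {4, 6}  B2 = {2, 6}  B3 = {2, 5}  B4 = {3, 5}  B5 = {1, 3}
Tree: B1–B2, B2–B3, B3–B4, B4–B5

Every vertex of G appears in some bag (union = {1, 2, 3, 4, 5, 6}); every edge is covered by a bag; and for each vertex v the set of bags containing v is connected in the bag tree. The decomposition is therefore valid. The largest bag has 2 vertices, so the width is 1.

Yes; width 1.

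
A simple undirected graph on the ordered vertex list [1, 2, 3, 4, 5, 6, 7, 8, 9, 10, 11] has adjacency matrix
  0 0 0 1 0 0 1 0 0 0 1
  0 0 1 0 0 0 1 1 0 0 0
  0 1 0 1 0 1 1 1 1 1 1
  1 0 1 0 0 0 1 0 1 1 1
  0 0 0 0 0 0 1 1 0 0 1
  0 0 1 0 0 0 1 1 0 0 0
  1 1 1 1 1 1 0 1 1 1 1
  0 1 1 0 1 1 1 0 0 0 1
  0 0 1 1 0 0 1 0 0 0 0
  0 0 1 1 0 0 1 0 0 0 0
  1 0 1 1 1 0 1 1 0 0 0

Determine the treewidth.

3

A width-3 tree decomposition is:
Bags: B1 = {3, 7, 8, 11}  B2 = {2, 3, 7, 8}  B3 = {3, 4, 7, 11}  B4 = {3, 4, 7, 10}  B5 = {3, 6, 7, 8}  B6 = {1, 4, 7, 11}  B7 = {5, 7, 8, 11}  B8 = {3, 4, 7, 9}
Tree: B1–B2, B1–B3, B3–B4, B2–B5, B3–B6, B1–B7, B3–B8
The largest bag has 4 vertices, giving width 3; this decomposition certifies tw(G) ≤ 3. For the lower bound, the 4 vertices {1, 4, 7, 11} are pairwise adjacent, and any tree decomposition puts a clique entirely inside one bag — forcing width ≥ 3. Combining the bounds, tw(G) = 3.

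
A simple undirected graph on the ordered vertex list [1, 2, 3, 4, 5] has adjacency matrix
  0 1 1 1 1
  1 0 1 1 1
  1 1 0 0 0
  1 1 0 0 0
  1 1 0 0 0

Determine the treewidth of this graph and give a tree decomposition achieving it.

The largest bag has 3 vertices, giving width 2; this decomposition certifies tw(G) ≤ 2. For the lower bound, the 3 vertices {1, 2, 3} are pairwise adjacent, and any tree decomposition puts a clique entirely inside one bag — forcing width ≥ 2. Hence tw(G) = 2 exactly.

Treewidth 2.
Bags: B1 = {1, 2, 5}  B2 = {1, 2, 3}  B3 = {1, 2, 4}
Tree: B1–B2, B1–B3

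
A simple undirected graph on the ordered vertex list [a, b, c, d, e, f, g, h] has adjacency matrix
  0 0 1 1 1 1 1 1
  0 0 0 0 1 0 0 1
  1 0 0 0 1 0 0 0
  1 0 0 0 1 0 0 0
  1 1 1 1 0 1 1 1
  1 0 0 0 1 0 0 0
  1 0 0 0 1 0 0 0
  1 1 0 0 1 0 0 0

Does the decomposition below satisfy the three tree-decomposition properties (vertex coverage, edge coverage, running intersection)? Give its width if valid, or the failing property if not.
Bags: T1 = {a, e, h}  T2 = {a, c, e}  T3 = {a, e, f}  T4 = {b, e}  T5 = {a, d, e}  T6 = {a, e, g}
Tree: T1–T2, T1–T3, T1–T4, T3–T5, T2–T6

A tree decomposition must satisfy three properties: every vertex lies in some bag; for every edge, both endpoints lie together in some bag; and for every vertex, the bags containing it form a connected subtree. Here edge (h,b) lies in no bag, so the decomposition is invalid.

No — edge (h,b) lies in no bag.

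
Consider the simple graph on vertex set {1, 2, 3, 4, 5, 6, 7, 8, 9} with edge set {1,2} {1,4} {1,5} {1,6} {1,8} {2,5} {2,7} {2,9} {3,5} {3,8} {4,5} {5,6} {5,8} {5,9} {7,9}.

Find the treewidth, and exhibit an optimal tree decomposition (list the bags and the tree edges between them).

Each bag holds 3 vertices, so the decomposition has width 2, which upper-bounds the treewidth. For the lower bound, the 3 vertices {1, 5, 8} are pairwise adjacent, and any tree decomposition puts a clique entirely inside one bag — forcing width ≥ 2. The upper and lower bounds meet at 2, so that is the treewidth.

Treewidth 2.
One such decomposition:
Bags: B1 = {2, 5, 9}  B2 = {1, 2, 5}  B3 = {2, 7, 9}  B4 = {1, 5, 6}  B5 = {1, 5, 8}  B6 = {1, 4, 5}  B7 = {3, 5, 8}
Tree: B1–B2, B1–B3, B2–B4, B4–B5, B5–B6, B5–B7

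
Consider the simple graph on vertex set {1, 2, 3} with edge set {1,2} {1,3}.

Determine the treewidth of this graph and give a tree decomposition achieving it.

Treewidth 1.
Bags: B1 = {1, 3}  B2 = {1, 2}
Tree: B1–B2

The largest bag has 2 vertices, giving width 1; this decomposition certifies tw(G) ≤ 1. G has an edge, so its treewidth is at least 1. The upper and lower bounds meet at 1, so that is the treewidth.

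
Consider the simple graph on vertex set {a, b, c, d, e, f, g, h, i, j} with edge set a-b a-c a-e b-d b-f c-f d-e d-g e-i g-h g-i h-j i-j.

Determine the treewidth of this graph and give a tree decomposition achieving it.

Treewidth 2.
One such decomposition:
Bags: B1 = {b, c, f}  B2 = {a, b, c}  B3 = {a, b, d}  B4 = {a, d, e}  B5 = {d, e, g}  B6 = {e, g, i}  B7 = {g, h, i}  B8 = {h, i, j}
Tree: B1–B2, B2–B3, B3–B4, B4–B5, B5–B6, B6–B7, B7–B8

Every bag has size at most 3, so the width is 3 − 1 = 2 and tw(G) ≤ 2. For the lower bound, G contains the cycle f–c–a–b–f, so G is not a forest; only forests have treewidth ≤ 1, hence tw(G) ≥ 2. The upper and lower bounds meet at 2, so that is the treewidth.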